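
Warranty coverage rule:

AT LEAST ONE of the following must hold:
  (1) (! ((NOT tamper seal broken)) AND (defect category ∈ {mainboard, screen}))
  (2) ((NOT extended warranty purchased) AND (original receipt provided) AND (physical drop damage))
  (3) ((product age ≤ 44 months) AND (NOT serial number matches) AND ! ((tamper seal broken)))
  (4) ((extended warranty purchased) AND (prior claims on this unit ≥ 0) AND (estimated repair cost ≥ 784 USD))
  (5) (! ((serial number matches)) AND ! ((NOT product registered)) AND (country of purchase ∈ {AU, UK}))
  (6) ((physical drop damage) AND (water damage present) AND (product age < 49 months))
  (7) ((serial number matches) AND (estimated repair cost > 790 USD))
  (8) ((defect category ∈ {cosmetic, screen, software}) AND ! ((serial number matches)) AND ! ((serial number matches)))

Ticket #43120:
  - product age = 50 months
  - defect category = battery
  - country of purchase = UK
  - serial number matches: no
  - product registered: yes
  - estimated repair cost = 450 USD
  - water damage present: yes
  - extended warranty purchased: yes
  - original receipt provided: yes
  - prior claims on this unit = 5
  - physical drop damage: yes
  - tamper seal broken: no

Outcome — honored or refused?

Honored

Atomic conditions:
  NOT tamper seal broken: no → true
  defect category ∈ {mainboard, screen}: battery is not in the set → false
  NOT extended warranty purchased: yes → false
  original receipt provided: yes → true
  physical drop damage: yes → true
  product age ≤ 44 months: 50 ≤ 44 is false
  NOT serial number matches: no → true
  tamper seal broken: no → false
  extended warranty purchased: yes → true
  prior claims on this unit ≥ 0: 5 ≥ 0 is true
  estimated repair cost ≥ 784 USD: 450 ≥ 784 is false
  serial number matches: no → false
  NOT product registered: yes → false
  country of purchase ∈ {AU, UK}: UK is in the set → true
  water damage present: yes → true
  product age < 49 months: 50 < 49 is false
  estimated repair cost > 790 USD: 450 > 790 is false
  defect category ∈ {cosmetic, screen, software}: battery is not in the set → false
Combine:
[1.1] NOT true = false
[1] false AND false = false
[2] false AND true AND true = false
[3.3] NOT false = true
[3] false AND true AND true = false
[4] true AND true AND false = false
[5.1] NOT false = true
[5.2] NOT false = true
[5] true AND true AND true = true
[6] true AND true AND false = false
[7] false AND false = false
[8.2] NOT false = true
[8.3] NOT false = true
[8] false AND true AND true = false
[root] false OR false OR false OR false OR true OR false OR false OR false = true
Overall: true → honored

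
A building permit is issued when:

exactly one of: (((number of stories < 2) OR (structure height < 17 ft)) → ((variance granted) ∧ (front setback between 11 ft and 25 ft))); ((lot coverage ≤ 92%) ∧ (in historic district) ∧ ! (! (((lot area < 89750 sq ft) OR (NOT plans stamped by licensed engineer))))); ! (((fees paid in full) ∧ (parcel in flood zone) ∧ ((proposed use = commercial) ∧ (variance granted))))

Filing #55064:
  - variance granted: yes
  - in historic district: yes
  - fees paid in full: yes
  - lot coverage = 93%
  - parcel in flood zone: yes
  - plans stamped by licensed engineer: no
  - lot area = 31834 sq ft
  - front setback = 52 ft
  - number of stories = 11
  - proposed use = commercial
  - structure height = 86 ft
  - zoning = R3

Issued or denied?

Issued

Atomic conditions:
  number of stories < 2: 11 < 2 is false
  structure height < 17 ft: 86 < 17 is false
  variance granted: yes → true
  front setback between 11 ft and 25 ft: 52 in [11, 25] is false
  lot coverage ≤ 92%: 93 ≤ 92 is false
  in historic district: yes → true
  lot area < 89750 sq ft: 31834 < 89750 is true
  NOT plans stamped by licensed engineer: no → true
  fees paid in full: yes → true
  parcel in flood zone: yes → true
  proposed use = commercial: commercial == commercial is true
Combine:
[1.1] false OR false = false
[1.2] true AND false = false
[1] false → false (antecedent false ⇒ implication holds) = true
[2.3.1.1] true OR true = true
[2.3.1] NOT true = false
[2.3] NOT false = true
[2] false AND true AND true = false
[3.1.3] true AND true = true
[3.1] true AND true AND true = true
[3] NOT true = false
[root] exactly-one(true, false, false) = true
Overall: true → issued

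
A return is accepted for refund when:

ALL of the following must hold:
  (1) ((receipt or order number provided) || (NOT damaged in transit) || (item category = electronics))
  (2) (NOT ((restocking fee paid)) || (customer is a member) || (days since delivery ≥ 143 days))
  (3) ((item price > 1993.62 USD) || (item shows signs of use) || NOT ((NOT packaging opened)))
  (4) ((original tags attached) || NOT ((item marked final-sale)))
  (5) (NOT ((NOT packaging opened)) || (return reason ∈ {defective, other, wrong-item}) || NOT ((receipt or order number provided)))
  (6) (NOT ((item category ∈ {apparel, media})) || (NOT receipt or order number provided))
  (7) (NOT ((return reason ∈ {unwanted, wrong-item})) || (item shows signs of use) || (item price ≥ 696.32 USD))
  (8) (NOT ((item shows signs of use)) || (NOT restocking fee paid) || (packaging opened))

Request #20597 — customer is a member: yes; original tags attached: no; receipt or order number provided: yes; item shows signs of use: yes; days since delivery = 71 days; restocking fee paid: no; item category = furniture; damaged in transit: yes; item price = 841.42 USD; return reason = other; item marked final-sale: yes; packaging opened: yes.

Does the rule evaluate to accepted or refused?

Atomic conditions:
  receipt or order number provided: yes → true
  NOT damaged in transit: yes → false
  item category = electronics: furniture == electronics is false
  restocking fee paid: no → false
  customer is a member: yes → true
  days since delivery ≥ 143 days: 71 ≥ 143 is false
  item price > 1993.62 USD: 841.42 > 1993.62 is false
  item shows signs of use: yes → true
  NOT packaging opened: yes → false
  original tags attached: no → false
  item marked final-sale: yes → true
  return reason ∈ {defective, other, wrong-item}: other is in the set → true
  item category ∈ {apparel, media}: furniture is not in the set → false
  NOT receipt or order number provided: yes → false
  return reason ∈ {unwanted, wrong-item}: other is not in the set → false
  item price ≥ 696.32 USD: 841.42 ≥ 696.32 is true
  NOT restocking fee paid: no → true
  packaging opened: yes → true
Combine:
[1] true OR false OR false = true
[2.1] NOT false = true
[2] true OR true OR false = true
[3.3] NOT false = true
[3] false OR true OR true = true
[4.2] NOT true = false
[4] false OR false = false
[5.1] NOT false = true
[5.3] NOT true = false
[5] true OR true OR false = true
[6.1] NOT false = true
[6] true OR false = true
[7.1] NOT false = true
[7] true OR true OR true = true
[8.1] NOT true = false
[8] false OR true OR true = true
[root] true AND true AND true AND false AND true AND true AND true AND true = false
Overall: false → refused

Refused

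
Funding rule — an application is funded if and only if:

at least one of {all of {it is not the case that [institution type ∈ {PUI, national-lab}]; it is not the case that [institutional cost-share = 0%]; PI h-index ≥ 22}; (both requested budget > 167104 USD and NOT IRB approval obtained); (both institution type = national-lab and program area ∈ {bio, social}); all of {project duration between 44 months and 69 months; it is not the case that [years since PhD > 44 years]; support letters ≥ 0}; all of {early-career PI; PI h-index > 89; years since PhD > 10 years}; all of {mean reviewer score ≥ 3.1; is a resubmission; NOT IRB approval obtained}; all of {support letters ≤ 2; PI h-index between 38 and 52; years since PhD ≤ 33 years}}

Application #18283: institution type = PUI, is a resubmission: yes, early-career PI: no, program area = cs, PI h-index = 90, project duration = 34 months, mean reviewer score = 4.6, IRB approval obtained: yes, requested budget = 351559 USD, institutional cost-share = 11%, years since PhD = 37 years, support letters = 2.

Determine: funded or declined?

Declined

Atomic conditions:
  institution type ∈ {PUI, national-lab}: PUI is in the set → true
  institutional cost-share = 0%: 11 == 0 is false
  PI h-index ≥ 22: 90 ≥ 22 is true
  requested budget > 167104 USD: 351559 > 167104 is true
  NOT IRB approval obtained: yes → false
  institution type = national-lab: PUI == national-lab is false
  program area ∈ {bio, social}: cs is not in the set → false
  project duration between 44 months and 69 months: 34 in [44, 69] is false
  years since PhD > 44 years: 37 > 44 is false
  support letters ≥ 0: 2 ≥ 0 is true
  early-career PI: no → false
  PI h-index > 89: 90 > 89 is true
  years since PhD > 10 years: 37 > 10 is true
  mean reviewer score ≥ 3.1: 4.6 ≥ 3.1 is true
  is a resubmission: yes → true
  support letters ≤ 2: 2 ≤ 2 is true
  PI h-index between 38 and 52: 90 in [38, 52] is false
  years since PhD ≤ 33 years: 37 ≤ 33 is false
Combine:
[1.1] NOT true = false
[1.2] NOT false = true
[1] false AND true AND true = false
[2] true AND false = false
[3] false AND false = false
[4.2] NOT false = true
[4] false AND true AND true = false
[5] false AND true AND true = false
[6] true AND true AND false = false
[7] true AND false AND false = false
[root] false OR false OR false OR false OR false OR false OR false = false
Overall: false → declined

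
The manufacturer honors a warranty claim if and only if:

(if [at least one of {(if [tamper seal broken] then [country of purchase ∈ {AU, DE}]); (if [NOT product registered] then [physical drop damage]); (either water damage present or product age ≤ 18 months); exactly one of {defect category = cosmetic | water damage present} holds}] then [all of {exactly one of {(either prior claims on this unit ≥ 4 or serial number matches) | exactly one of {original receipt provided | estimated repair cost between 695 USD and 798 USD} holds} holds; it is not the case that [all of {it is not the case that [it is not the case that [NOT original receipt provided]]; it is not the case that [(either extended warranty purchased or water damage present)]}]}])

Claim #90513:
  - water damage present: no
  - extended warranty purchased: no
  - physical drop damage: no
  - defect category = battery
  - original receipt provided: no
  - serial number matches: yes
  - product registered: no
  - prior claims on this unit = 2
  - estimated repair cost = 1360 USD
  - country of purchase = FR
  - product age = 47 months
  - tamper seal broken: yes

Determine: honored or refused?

Honored

Atomic conditions:
  tamper seal broken: yes → true
  country of purchase ∈ {AU, DE}: FR is not in the set → false
  NOT product registered: no → true
  physical drop damage: no → false
  water damage present: no → false
  product age ≤ 18 months: 47 ≤ 18 is false
  defect category = cosmetic: battery == cosmetic is false
  prior claims on this unit ≥ 4: 2 ≥ 4 is false
  serial number matches: yes → true
  original receipt provided: no → false
  estimated repair cost between 695 USD and 798 USD: 1360 in [695, 798] is false
  NOT original receipt provided: no → true
  extended warranty purchased: no → false
Combine:
[1.1] true → false = false
[1.2] true → false = false
[1.3] false OR false = false
[1.4] exactly-one(false, false) = false
[1] false OR false OR false OR false = false
[2.1.1] false OR true = true
[2.1.2] exactly-one(false, false) = false
[2.1] exactly-one(true, false) = true
[2.2.1.1.1] NOT true = false
[2.2.1.1] NOT false = true
[2.2.1.2.1] false OR false = false
[2.2.1.2] NOT false = true
[2.2.1] true AND true = true
[2.2] NOT true = false
[2] true AND false = false
[root] false → false (antecedent false ⇒ implication holds) = true
Overall: true → honored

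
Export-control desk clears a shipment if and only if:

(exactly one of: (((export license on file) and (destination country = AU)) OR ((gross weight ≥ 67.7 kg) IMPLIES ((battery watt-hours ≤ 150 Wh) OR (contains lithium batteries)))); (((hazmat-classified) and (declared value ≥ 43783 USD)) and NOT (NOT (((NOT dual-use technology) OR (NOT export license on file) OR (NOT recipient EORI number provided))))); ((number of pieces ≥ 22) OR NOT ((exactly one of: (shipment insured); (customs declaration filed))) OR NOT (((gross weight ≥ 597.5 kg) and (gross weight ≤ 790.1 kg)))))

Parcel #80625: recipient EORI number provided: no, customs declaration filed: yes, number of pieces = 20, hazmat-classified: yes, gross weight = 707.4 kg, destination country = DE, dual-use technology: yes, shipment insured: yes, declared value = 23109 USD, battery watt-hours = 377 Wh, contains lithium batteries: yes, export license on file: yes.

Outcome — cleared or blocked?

Blocked

Atomic conditions:
  export license on file: yes → true
  destination country = AU: DE == AU is false
  gross weight ≥ 67.7 kg: 707.4 ≥ 67.7 is true
  battery watt-hours ≤ 150 Wh: 377 ≤ 150 is false
  contains lithium batteries: yes → true
  hazmat-classified: yes → true
  declared value ≥ 43783 USD: 23109 ≥ 43783 is false
  NOT dual-use technology: yes → false
  NOT export license on file: yes → false
  NOT recipient EORI number provided: no → true
  number of pieces ≥ 22: 20 ≥ 22 is false
  shipment insured: yes → true
  customs declaration filed: yes → true
  gross weight ≥ 597.5 kg: 707.4 ≥ 597.5 is true
  gross weight ≤ 790.1 kg: 707.4 ≤ 790.1 is true
Combine:
[1.1] true AND false = false
[1.2.2] false OR true = true
[1.2] true → true = true
[1] false OR true = true
[2.1] true AND false = false
[2.2.1.1] false OR false OR true = true
[2.2.1] NOT true = false
[2.2] NOT false = true
[2] false AND true = false
[3.2.1] exactly-one(true, true) = false
[3.2] NOT false = true
[3.3.1] true AND true = true
[3.3] NOT true = false
[3] false OR true OR false = true
[root] exactly-one(true, false, true) = false
Overall: false → blocked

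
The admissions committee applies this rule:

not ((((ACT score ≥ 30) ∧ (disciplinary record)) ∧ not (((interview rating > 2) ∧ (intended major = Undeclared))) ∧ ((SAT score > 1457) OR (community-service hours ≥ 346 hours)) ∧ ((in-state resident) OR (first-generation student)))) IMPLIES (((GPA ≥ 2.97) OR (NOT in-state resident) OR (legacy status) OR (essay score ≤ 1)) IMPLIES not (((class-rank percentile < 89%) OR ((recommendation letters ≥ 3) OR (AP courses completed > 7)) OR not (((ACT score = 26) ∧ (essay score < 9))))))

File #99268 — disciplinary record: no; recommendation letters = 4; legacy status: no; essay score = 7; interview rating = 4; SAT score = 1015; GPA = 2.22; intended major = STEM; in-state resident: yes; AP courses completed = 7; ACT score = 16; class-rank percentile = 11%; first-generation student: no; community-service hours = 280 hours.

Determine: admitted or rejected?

Admitted

Atomic conditions:
  ACT score ≥ 30: 16 ≥ 30 is false
  disciplinary record: no → false
  interview rating > 2: 4 > 2 is true
  intended major = Undeclared: STEM == Undeclared is false
  SAT score > 1457: 1015 > 1457 is false
  community-service hours ≥ 346 hours: 280 ≥ 346 is false
  in-state resident: yes → true
  first-generation student: no → false
  GPA ≥ 2.97: 2.22 ≥ 2.97 is false
  NOT in-state resident: yes → false
  legacy status: no → false
  essay score ≤ 1: 7 ≤ 1 is false
  class-rank percentile < 89%: 11 < 89 is true
  recommendation letters ≥ 3: 4 ≥ 3 is true
  AP courses completed > 7: 7 > 7 is false
  ACT score = 26: 16 == 26 is false
  essay score < 9: 7 < 9 is true
Combine:
[1.1.1] false AND false = false
[1.1.2.1] true AND false = false
[1.1.2] NOT false = true
[1.1.3] false OR false = false
[1.1.4] true OR false = true
[1.1] false AND true AND false AND true = false
[1] NOT false = true
[2.1] false OR false OR false OR false = false
[2.2.1.2] true OR false = true
[2.2.1.3.1] false AND true = false
[2.2.1.3] NOT false = true
[2.2.1] true OR true OR true = true
[2.2] NOT true = false
[2] false → false (antecedent false ⇒ implication holds) = true
[root] true → true = true
Overall: true → admitted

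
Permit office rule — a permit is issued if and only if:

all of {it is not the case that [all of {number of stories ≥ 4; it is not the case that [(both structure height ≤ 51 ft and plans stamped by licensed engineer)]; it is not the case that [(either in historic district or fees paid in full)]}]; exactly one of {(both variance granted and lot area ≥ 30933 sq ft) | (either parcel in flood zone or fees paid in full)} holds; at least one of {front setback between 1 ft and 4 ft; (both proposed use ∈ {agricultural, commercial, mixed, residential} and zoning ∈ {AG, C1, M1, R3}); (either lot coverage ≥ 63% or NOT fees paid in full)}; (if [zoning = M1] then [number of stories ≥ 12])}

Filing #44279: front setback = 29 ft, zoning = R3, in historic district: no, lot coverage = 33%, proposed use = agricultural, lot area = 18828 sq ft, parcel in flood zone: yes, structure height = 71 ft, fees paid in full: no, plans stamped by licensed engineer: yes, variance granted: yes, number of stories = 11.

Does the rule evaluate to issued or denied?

Atomic conditions:
  number of stories ≥ 4: 11 ≥ 4 is true
  structure height ≤ 51 ft: 71 ≤ 51 is false
  plans stamped by licensed engineer: yes → true
  in historic district: no → false
  fees paid in full: no → false
  variance granted: yes → true
  lot area ≥ 30933 sq ft: 18828 ≥ 30933 is false
  parcel in flood zone: yes → true
  front setback between 1 ft and 4 ft: 29 in [1, 4] is false
  proposed use ∈ {agricultural, commercial, mixed, residential}: agricultural is in the set → true
  zoning ∈ {AG, C1, M1, R3}: R3 is in the set → true
  lot coverage ≥ 63%: 33 ≥ 63 is false
  NOT fees paid in full: no → true
  zoning = M1: R3 == M1 is false
  number of stories ≥ 12: 11 ≥ 12 is false
Combine:
[1.1.2.1] false AND true = false
[1.1.2] NOT false = true
[1.1.3.1] false OR false = false
[1.1.3] NOT false = true
[1.1] true AND true AND true = true
[1] NOT true = false
[2.1] true AND false = false
[2.2] true OR false = true
[2] exactly-one(false, true) = true
[3.2] true AND true = true
[3.3] false OR true = true
[3] false OR true OR true = true
[4] false → false (antecedent false ⇒ implication holds) = true
[root] false AND true AND true AND true = false
Overall: false → denied

Denied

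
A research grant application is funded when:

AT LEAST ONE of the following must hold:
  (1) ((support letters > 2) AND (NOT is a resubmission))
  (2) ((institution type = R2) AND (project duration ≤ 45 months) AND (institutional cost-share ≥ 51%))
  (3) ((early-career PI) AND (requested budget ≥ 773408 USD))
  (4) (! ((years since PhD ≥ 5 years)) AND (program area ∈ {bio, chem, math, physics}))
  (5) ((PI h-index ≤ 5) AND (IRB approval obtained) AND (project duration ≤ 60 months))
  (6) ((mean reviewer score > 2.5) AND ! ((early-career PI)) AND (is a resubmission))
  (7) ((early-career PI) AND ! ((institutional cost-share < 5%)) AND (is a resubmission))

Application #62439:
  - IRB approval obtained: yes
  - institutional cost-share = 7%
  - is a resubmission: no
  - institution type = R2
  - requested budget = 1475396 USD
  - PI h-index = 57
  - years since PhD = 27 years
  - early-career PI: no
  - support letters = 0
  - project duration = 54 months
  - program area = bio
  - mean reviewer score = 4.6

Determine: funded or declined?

Declined

Atomic conditions:
  support letters > 2: 0 > 2 is false
  NOT is a resubmission: no → true
  institution type = R2: R2 == R2 is true
  project duration ≤ 45 months: 54 ≤ 45 is false
  institutional cost-share ≥ 51%: 7 ≥ 51 is false
  early-career PI: no → false
  requested budget ≥ 773408 USD: 1475396 ≥ 773408 is true
  years since PhD ≥ 5 years: 27 ≥ 5 is true
  program area ∈ {bio, chem, math, physics}: bio is in the set → true
  PI h-index ≤ 5: 57 ≤ 5 is false
  IRB approval obtained: yes → true
  project duration ≤ 60 months: 54 ≤ 60 is true
  mean reviewer score > 2.5: 4.6 > 2.5 is true
  is a resubmission: no → false
  institutional cost-share < 5%: 7 < 5 is false
Combine:
[1] false AND true = false
[2] true AND false AND false = false
[3] false AND true = false
[4.1] NOT true = false
[4] false AND true = false
[5] false AND true AND true = false
[6.2] NOT false = true
[6] true AND true AND false = false
[7.2] NOT false = true
[7] false AND true AND false = false
[root] false OR false OR false OR false OR false OR false OR false = false
Overall: false → declined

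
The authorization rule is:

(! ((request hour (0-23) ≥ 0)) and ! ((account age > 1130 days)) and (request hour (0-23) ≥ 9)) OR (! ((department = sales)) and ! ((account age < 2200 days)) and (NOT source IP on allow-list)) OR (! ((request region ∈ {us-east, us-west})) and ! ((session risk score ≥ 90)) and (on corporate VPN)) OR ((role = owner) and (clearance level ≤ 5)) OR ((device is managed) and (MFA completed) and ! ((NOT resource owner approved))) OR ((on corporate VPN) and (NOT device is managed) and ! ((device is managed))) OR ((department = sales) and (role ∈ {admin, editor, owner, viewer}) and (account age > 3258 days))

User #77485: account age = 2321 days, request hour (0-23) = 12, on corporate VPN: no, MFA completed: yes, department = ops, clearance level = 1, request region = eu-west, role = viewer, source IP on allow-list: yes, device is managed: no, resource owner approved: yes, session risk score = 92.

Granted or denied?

Atomic conditions:
  request hour (0-23) ≥ 0: 12 ≥ 0 is true
  account age > 1130 days: 2321 > 1130 is true
  request hour (0-23) ≥ 9: 12 ≥ 9 is true
  department = sales: ops == sales is false
  account age < 2200 days: 2321 < 2200 is false
  NOT source IP on allow-list: yes → false
  request region ∈ {us-east, us-west}: eu-west is not in the set → false
  session risk score ≥ 90: 92 ≥ 90 is true
  on corporate VPN: no → false
  role = owner: viewer == owner is false
  clearance level ≤ 5: 1 ≤ 5 is true
  device is managed: no → false
  MFA completed: yes → true
  NOT resource owner approved: yes → false
  NOT device is managed: no → true
  role ∈ {admin, editor, owner, viewer}: viewer is in the set → true
  account age > 3258 days: 2321 > 3258 is false
Combine:
[1.1] NOT true = false
[1.2] NOT true = false
[1] false AND false AND true = false
[2.1] NOT false = true
[2.2] NOT false = true
[2] true AND true AND false = false
[3.1] NOT false = true
[3.2] NOT true = false
[3] true AND false AND false = false
[4] false AND true = false
[5.3] NOT false = true
[5] false AND true AND true = false
[6.3] NOT false = true
[6] false AND true AND true = false
[7] false AND true AND false = false
[root] false OR false OR false OR false OR false OR false OR false = false
Overall: false → denied

Denied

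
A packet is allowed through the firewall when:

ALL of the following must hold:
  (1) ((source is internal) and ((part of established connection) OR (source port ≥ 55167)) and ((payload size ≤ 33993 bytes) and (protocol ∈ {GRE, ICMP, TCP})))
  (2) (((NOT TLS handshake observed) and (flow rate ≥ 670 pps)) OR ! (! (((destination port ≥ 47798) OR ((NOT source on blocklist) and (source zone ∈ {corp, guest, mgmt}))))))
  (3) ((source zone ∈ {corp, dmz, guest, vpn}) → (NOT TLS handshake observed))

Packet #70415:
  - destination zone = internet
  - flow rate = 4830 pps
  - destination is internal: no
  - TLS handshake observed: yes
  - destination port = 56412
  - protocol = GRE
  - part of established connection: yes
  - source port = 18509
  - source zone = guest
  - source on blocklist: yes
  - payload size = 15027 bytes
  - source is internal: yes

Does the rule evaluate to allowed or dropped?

Atomic conditions:
  source is internal: yes → true
  part of established connection: yes → true
  source port ≥ 55167: 18509 ≥ 55167 is false
  payload size ≤ 33993 bytes: 15027 ≤ 33993 is true
  protocol ∈ {GRE, ICMP, TCP}: GRE is in the set → true
  NOT TLS handshake observed: yes → false
  flow rate ≥ 670 pps: 4830 ≥ 670 is true
  destination port ≥ 47798: 56412 ≥ 47798 is true
  NOT source on blocklist: yes → false
  source zone ∈ {corp, guest, mgmt}: guest is in the set → true
  source zone ∈ {corp, dmz, guest, vpn}: guest is in the set → true
Combine:
[1.2] true OR false = true
[1.3] true AND true = true
[1] true AND true AND true = true
[2.1] false AND true = false
[2.2.1.1.2] false AND true = false
[2.2.1.1] true OR false = true
[2.2.1] NOT true = false
[2.2] NOT false = true
[2] false OR true = true
[3] true → false = false
[root] true AND true AND false = false
Overall: false → dropped

Dropped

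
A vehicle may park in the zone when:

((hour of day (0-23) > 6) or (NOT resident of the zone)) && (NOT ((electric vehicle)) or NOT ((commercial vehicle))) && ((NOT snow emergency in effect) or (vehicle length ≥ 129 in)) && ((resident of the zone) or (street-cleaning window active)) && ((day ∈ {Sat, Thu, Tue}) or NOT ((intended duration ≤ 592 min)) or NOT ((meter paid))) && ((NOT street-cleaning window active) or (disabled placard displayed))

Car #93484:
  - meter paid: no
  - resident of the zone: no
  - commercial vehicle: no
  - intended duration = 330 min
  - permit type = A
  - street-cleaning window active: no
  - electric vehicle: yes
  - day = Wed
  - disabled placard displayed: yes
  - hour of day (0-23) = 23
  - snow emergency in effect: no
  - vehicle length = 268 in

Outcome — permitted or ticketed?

Ticketed

Atomic conditions:
  hour of day (0-23) > 6: 23 > 6 is true
  NOT resident of the zone: no → true
  electric vehicle: yes → true
  commercial vehicle: no → false
  NOT snow emergency in effect: no → true
  vehicle length ≥ 129 in: 268 ≥ 129 is true
  resident of the zone: no → false
  street-cleaning window active: no → false
  day ∈ {Sat, Thu, Tue}: Wed is not in the set → false
  intended duration ≤ 592 min: 330 ≤ 592 is true
  meter paid: no → false
  NOT street-cleaning window active: no → true
  disabled placard displayed: yes → true
Combine:
[1] true OR true = true
[2.1] NOT true = false
[2.2] NOT false = true
[2] false OR true = true
[3] true OR true = true
[4] false OR false = false
[5.2] NOT true = false
[5.3] NOT false = true
[5] false OR false OR true = true
[6] true OR true = true
[root] true AND true AND true AND false AND true AND true = false
Overall: false → ticketed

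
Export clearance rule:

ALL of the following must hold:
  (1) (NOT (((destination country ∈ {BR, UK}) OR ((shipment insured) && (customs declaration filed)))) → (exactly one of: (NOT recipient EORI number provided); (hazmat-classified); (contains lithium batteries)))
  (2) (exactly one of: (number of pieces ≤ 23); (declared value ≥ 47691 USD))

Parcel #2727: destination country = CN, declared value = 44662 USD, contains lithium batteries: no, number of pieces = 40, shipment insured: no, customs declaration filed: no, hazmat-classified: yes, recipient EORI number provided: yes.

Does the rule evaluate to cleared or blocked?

Blocked

Atomic conditions:
  destination country ∈ {BR, UK}: CN is not in the set → false
  shipment insured: no → false
  customs declaration filed: no → false
  NOT recipient EORI number provided: yes → false
  hazmat-classified: yes → true
  contains lithium batteries: no → false
  number of pieces ≤ 23: 40 ≤ 23 is false
  declared value ≥ 47691 USD: 44662 ≥ 47691 is false
Combine:
[1.1.1.2] false AND false = false
[1.1.1] false OR false = false
[1.1] NOT false = true
[1.2] exactly-one(false, true, false) = true
[1] true → true = true
[2] exactly-one(false, false) = false
[root] true AND false = false
Overall: false → blocked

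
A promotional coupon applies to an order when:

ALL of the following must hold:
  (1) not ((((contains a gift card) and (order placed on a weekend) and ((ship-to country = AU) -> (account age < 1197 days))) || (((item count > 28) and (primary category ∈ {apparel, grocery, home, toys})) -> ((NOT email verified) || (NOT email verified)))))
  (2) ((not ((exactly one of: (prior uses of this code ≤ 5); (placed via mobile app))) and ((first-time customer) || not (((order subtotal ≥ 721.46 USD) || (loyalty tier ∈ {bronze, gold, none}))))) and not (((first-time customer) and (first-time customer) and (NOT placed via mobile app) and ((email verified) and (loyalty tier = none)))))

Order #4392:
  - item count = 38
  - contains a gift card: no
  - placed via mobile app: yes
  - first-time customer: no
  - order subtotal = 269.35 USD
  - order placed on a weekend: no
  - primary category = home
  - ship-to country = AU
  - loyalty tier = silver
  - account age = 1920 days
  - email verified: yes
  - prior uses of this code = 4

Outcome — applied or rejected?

Atomic conditions:
  contains a gift card: no → false
  order placed on a weekend: no → false
  ship-to country = AU: AU == AU is true
  account age < 1197 days: 1920 < 1197 is false
  item count > 28: 38 > 28 is true
  primary category ∈ {apparel, grocery, home, toys}: home is in the set → true
  NOT email verified: yes → false
  prior uses of this code ≤ 5: 4 ≤ 5 is true
  placed via mobile app: yes → true
  first-time customer: no → false
  order subtotal ≥ 721.46 USD: 269.35 ≥ 721.46 is false
  loyalty tier ∈ {bronze, gold, none}: silver is not in the set → false
  NOT placed via mobile app: yes → false
  email verified: yes → true
  loyalty tier = none: silver == none is false
Combine:
[1.1.1.3] true → false = false
[1.1.1] false AND false AND false = false
[1.1.2.1] true AND true = true
[1.1.2.2] false OR false = false
[1.1.2] true → false = false
[1.1] false OR false = false
[1] NOT false = true
[2.1.1.1] exactly-one(true, true) = false
[2.1.1] NOT false = true
[2.1.2.2.1] false OR false = false
[2.1.2.2] NOT false = true
[2.1.2] false OR true = true
[2.1] true AND true = true
[2.2.1.4] true AND false = false
[2.2.1] false AND false AND false AND false = false
[2.2] NOT false = true
[2] true AND true = true
[root] true AND true = true
Overall: true → applied

Applied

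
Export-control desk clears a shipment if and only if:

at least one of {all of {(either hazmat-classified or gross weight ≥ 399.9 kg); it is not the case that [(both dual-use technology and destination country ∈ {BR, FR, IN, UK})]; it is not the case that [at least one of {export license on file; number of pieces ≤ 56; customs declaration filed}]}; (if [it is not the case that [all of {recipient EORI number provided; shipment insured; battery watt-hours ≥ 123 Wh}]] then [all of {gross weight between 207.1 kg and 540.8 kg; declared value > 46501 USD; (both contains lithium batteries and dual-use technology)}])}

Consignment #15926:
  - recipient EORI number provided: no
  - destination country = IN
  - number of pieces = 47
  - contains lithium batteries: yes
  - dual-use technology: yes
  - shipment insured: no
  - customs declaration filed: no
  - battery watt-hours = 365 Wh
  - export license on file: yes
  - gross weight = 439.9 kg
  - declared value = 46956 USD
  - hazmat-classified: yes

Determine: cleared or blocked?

Cleared

Atomic conditions:
  hazmat-classified: yes → true
  gross weight ≥ 399.9 kg: 439.9 ≥ 399.9 is true
  dual-use technology: yes → true
  destination country ∈ {BR, FR, IN, UK}: IN is in the set → true
  export license on file: yes → true
  number of pieces ≤ 56: 47 ≤ 56 is true
  customs declaration filed: no → false
  recipient EORI number provided: no → false
  shipment insured: no → false
  battery watt-hours ≥ 123 Wh: 365 ≥ 123 is true
  gross weight between 207.1 kg and 540.8 kg: 439.9 in [207.1, 540.8] is true
  declared value > 46501 USD: 46956 > 46501 is true
  contains lithium batteries: yes → true
Combine:
[1.1] true OR true = true
[1.2.1] true AND true = true
[1.2] NOT true = false
[1.3.1] true OR true OR false = true
[1.3] NOT true = false
[1] true AND false AND false = false
[2.1.1] false AND false AND true = false
[2.1] NOT false = true
[2.2.3] true AND true = true
[2.2] true AND true AND true = true
[2] true → true = true
[root] false OR true = true
Overall: true → cleared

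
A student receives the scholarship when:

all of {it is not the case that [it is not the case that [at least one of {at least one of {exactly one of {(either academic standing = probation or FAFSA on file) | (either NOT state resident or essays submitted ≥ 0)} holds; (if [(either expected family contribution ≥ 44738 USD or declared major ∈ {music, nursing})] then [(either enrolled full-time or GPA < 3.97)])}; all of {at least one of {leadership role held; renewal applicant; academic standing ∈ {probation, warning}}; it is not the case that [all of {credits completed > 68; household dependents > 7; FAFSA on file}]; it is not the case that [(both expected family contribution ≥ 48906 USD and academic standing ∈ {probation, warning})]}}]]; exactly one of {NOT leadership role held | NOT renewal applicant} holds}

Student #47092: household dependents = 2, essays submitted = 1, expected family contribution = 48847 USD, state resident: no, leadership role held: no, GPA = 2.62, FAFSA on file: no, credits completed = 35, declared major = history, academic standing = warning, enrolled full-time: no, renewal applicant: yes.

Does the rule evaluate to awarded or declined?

Awarded

Atomic conditions:
  academic standing = probation: warning == probation is false
  FAFSA on file: no → false
  NOT state resident: no → true
  essays submitted ≥ 0: 1 ≥ 0 is true
  expected family contribution ≥ 44738 USD: 48847 ≥ 44738 is true
  declared major ∈ {music, nursing}: history is not in the set → false
  enrolled full-time: no → false
  GPA < 3.97: 2.62 < 3.97 is true
  leadership role held: no → false
  renewal applicant: yes → true
  academic standing ∈ {probation, warning}: warning is in the set → true
  credits completed > 68: 35 > 68 is false
  household dependents > 7: 2 > 7 is false
  expected family contribution ≥ 48906 USD: 48847 ≥ 48906 is false
  NOT leadership role held: no → true
  NOT renewal applicant: yes → false
Combine:
[1.1.1.1.1.1] false OR false = false
[1.1.1.1.1.2] true OR true = true
[1.1.1.1.1] exactly-one(false, true) = true
[1.1.1.1.2.1] true OR false = true
[1.1.1.1.2.2] false OR true = true
[1.1.1.1.2] true → true = true
[1.1.1.1] true OR true = true
[1.1.1.2.1] false OR true OR true = true
[1.1.1.2.2.1] false AND false AND false = false
[1.1.1.2.2] NOT false = true
[1.1.1.2.3.1] false AND true = false
[1.1.1.2.3] NOT false = true
[1.1.1.2] true AND true AND true = true
[1.1.1] true OR true = true
[1.1] NOT true = false
[1] NOT false = true
[2] exactly-one(true, false) = true
[root] true AND true = true
Overall: true → awarded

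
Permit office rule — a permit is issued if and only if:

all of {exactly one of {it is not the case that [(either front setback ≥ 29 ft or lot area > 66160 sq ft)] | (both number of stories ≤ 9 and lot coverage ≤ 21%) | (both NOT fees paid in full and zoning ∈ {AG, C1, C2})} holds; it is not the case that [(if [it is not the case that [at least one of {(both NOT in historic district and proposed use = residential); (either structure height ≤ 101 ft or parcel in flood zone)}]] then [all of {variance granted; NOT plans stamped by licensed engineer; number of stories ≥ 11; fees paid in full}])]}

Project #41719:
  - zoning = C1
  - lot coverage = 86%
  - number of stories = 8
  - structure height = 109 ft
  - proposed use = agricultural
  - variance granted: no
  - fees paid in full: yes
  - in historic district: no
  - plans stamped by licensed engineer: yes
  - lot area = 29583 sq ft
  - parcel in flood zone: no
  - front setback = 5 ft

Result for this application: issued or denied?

Atomic conditions:
  front setback ≥ 29 ft: 5 ≥ 29 is false
  lot area > 66160 sq ft: 29583 > 66160 is false
  number of stories ≤ 9: 8 ≤ 9 is true
  lot coverage ≤ 21%: 86 ≤ 21 is false
  NOT fees paid in full: yes → false
  zoning ∈ {AG, C1, C2}: C1 is in the set → true
  NOT in historic district: no → true
  proposed use = residential: agricultural == residential is false
  structure height ≤ 101 ft: 109 ≤ 101 is false
  parcel in flood zone: no → false
  variance granted: no → false
  NOT plans stamped by licensed engineer: yes → false
  number of stories ≥ 11: 8 ≥ 11 is false
  fees paid in full: yes → true
Combine:
[1.1.1] false OR false = false
[1.1] NOT false = true
[1.2] true AND false = false
[1.3] false AND true = false
[1] exactly-one(true, false, false) = true
[2.1.1.1.1] true AND false = false
[2.1.1.1.2] false OR false = false
[2.1.1.1] false OR false = false
[2.1.1] NOT false = true
[2.1.2] false AND false AND false AND true = false
[2.1] true → false = false
[2] NOT false = true
[root] true AND true = true
Overall: true → issued

Issued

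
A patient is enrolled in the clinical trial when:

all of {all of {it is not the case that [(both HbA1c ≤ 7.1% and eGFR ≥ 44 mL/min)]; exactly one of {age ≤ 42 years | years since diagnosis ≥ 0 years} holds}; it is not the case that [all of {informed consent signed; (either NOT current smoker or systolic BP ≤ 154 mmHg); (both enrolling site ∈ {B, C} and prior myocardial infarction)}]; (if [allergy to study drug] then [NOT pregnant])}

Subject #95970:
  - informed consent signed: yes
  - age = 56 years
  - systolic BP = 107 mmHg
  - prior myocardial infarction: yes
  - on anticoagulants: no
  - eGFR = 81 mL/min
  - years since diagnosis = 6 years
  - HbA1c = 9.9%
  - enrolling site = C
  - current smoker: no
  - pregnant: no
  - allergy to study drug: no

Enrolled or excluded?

Excluded

Atomic conditions:
  HbA1c ≤ 7.1%: 9.9 ≤ 7.1 is false
  eGFR ≥ 44 mL/min: 81 ≥ 44 is true
  age ≤ 42 years: 56 ≤ 42 is false
  years since diagnosis ≥ 0 years: 6 ≥ 0 is true
  informed consent signed: yes → true
  NOT current smoker: no → true
  systolic BP ≤ 154 mmHg: 107 ≤ 154 is true
  enrolling site ∈ {B, C}: C is in the set → true
  prior myocardial infarction: yes → true
  allergy to study drug: no → false
  NOT pregnant: no → true
Combine:
[1.1.1] false AND true = false
[1.1] NOT false = true
[1.2] exactly-one(false, true) = true
[1] true AND true = true
[2.1.2] true OR true = true
[2.1.3] true AND true = true
[2.1] true AND true AND true = true
[2] NOT true = false
[3] false → true (antecedent false ⇒ implication holds) = true
[root] true AND false AND true = false
Overall: false → excluded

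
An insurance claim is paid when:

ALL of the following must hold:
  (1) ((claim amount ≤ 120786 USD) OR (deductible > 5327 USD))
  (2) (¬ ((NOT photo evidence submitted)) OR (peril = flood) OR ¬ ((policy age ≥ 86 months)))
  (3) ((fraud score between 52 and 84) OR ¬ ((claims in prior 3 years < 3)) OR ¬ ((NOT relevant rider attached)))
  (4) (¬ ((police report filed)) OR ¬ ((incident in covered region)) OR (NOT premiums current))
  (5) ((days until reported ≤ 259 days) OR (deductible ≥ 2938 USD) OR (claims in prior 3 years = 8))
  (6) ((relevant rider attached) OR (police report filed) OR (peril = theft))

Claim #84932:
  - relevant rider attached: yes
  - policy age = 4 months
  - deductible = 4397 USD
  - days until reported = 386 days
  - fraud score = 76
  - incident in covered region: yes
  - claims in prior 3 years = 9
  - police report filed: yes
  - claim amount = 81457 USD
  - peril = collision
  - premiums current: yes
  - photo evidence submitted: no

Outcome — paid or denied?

Atomic conditions:
  claim amount ≤ 120786 USD: 81457 ≤ 120786 is true
  deductible > 5327 USD: 4397 > 5327 is false
  NOT photo evidence submitted: no → true
  peril = flood: collision == flood is false
  policy age ≥ 86 months: 4 ≥ 86 is false
  fraud score between 52 and 84: 76 in [52, 84] is true
  claims in prior 3 years < 3: 9 < 3 is false
  NOT relevant rider attached: yes → false
  police report filed: yes → true
  incident in covered region: yes → true
  NOT premiums current: yes → false
  days until reported ≤ 259 days: 386 ≤ 259 is false
  deductible ≥ 2938 USD: 4397 ≥ 2938 is true
  claims in prior 3 years = 8: 9 == 8 is false
  relevant rider attached: yes → true
  peril = theft: collision == theft is false
Combine:
[1] true OR false = true
[2.1] NOT true = false
[2.3] NOT false = true
[2] false OR false OR true = true
[3.2] NOT false = true
[3.3] NOT false = true
[3] true OR true OR true = true
[4.1] NOT true = false
[4.2] NOT true = false
[4] false OR false OR false = false
[5] false OR true OR false = true
[6] true OR true OR false = true
[root] true AND true AND true AND false AND true AND true = false
Overall: false → denied

Denied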